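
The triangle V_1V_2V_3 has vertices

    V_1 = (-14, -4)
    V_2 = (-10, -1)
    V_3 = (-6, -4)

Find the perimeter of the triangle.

18

|V_1V_2| = √((4)² + (3)²) = √25 = 5
|V_2V_3| = √((4)² + (-3)²) = √25 = 5
|V_3V_1| = √((-8)² + (0)²) = √64 = 8
Perimeter = 5 + 5 + 8 = 18.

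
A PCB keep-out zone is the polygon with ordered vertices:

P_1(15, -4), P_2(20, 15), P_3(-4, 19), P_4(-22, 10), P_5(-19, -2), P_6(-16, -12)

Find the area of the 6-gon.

898.5

Apply the shoelace (surveyor's) formula: 2A = Σ (x_i·y_{i+1} − x_{i+1}·y_i), indices taken mod 6.
P_1→P_2: (15)(15) − (20)(-4) = 305
P_2→P_3: (20)(19) − (-4)(15) = 440
P_3→P_4: (-4)(10) − (-22)(19) = 378
P_4→P_5: (-22)(-2) − (-19)(10) = 234
P_5→P_6: (-19)(-12) − (-16)(-2) = 196
P_6→P_1: (-16)(-4) − (15)(-12) = 244
Σ = 1797
Area = |Σ|/2 = 898.5.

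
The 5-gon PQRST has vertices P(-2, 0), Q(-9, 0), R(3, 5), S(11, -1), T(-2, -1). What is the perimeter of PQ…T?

|PQ| = √((-7)² + (0)²) = √49 = 7
|QR| = √((12)² + (5)²) = √169 = 13
|RS| = √((8)² + (-6)²) = √100 = 10
|ST| = √((-13)² + (0)²) = √169 = 13
|TP| = √((0)² + (1)²) = √1 = 1
Perimeter = 7 + 13 + 10 + 13 + 1 = 44.

44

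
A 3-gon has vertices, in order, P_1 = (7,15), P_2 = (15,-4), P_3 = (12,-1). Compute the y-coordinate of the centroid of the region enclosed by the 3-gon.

Apply the surveyor's formula. First the cross-terms c_i = x_i·y_{i+1} − x_{i+1}·y_i:
  -253, 33, 187  ⇒  2A = -33, A = -16.5.
Then Σ (y_i + y_{i+1})·c_i = -330, so ȳ = -330 / (6·(-16.5)) = 10/3.

10/3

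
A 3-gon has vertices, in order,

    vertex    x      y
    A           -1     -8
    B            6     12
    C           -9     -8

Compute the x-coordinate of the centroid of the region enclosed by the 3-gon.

-4/3

Apply the shoelace formula. First the cross-terms c_i = x_i·y_{i+1} − x_{i+1}·y_i:
  36, 60, 64  ⇒  2A = 160, A = 80.
Then Σ (x_i + x_{i+1})·c_i = -640, so x̄ = -640 / (6·80) = -4/3.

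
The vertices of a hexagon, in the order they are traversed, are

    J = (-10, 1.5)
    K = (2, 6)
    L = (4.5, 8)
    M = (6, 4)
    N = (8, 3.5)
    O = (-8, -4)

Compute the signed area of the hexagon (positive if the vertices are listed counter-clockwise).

-85.5

Apply the shoelace (surveyor's) formula: 2A = Σ (x_i·y_{i+1} − x_{i+1}·y_i), indices taken mod 6.
Cross-terms: -63, -11, -30, -11, -4, -52  ⇒  Σ = -171
Signed area = Σ/2 = -85.5 (negative ⇒ clockwise traversal).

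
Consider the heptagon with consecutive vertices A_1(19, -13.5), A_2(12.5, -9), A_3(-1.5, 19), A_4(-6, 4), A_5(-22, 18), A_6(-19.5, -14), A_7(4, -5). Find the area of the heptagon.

Apply Gauss's area formula: 2A = Σ (x_i·y_{i+1} − x_{i+1}·y_i), indices taken mod 7.
A_1→A_2: (19)(-9) − (12.5)(-13.5) = -2.25
A_2→A_3: (12.5)(19) − (-1.5)(-9) = 224
A_3→A_4: (-1.5)(4) − (-6)(19) = 108
A_4→A_5: (-6)(18) − (-22)(4) = -20
A_5→A_6: (-22)(-14) − (-19.5)(18) = 659
A_6→A_7: (-19.5)(-5) − (4)(-14) = 153.5
A_7→A_1: (4)(-13.5) − (19)(-5) = 41
Σ = 1163.25
Area = |Σ|/2 = 581.625.

581.625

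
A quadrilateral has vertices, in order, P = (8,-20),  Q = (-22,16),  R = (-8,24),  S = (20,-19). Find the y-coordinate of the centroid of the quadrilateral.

Apply Gauss's area formula. First the cross-terms c_i = x_i·y_{i+1} − x_{i+1}·y_i:
  -312, -400, -328, -248  ⇒  2A = -1288, A = -644.
Then Σ (y_i + y_{i+1})·c_i = -6720, so ȳ = -6720 / (6·(-644)) = 40/23.

40/23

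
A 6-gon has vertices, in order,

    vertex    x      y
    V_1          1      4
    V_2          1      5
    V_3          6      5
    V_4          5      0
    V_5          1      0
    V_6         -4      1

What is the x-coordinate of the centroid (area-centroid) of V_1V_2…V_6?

80/39

Apply the surveyor's formula. First the cross-terms c_i = x_i·y_{i+1} − x_{i+1}·y_i:
  1, -25, -25, 0, 1, -17  ⇒  2A = -65, A = -32.5.
Then Σ (x_i + x_{i+1})·c_i = -400, so x̄ = -400 / (6·(-32.5)) = 80/39.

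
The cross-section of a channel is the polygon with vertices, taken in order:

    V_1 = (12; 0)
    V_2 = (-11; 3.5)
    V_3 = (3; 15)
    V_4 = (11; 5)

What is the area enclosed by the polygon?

171.75

Σ = (42) + (-175.5) + (-150) + (-60) = -343.5
Area = |Σ|/2 = 171.75.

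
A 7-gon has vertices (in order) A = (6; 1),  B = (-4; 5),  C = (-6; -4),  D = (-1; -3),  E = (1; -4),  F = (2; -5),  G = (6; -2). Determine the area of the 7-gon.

Cross-terms: 34, 46, 14, 7, 3, 26, 18  ⇒  Σ = 148
Area = |Σ|/2 = 74.

74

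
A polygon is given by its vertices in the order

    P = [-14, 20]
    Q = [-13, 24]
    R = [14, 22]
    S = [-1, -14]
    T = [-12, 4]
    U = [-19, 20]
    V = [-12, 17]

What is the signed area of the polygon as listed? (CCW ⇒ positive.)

Apply the surveyor's formula: 2A = Σ (x_i·y_{i+1} − x_{i+1}·y_i), indices taken mod 7.
P→Q: (-14)(24) − (-13)(20) = -76
Q→R: (-13)(22) − (14)(24) = -622
R→S: (14)(-14) − (-1)(22) = -174
S→T: (-1)(4) − (-12)(-14) = -172
T→U: (-12)(20) − (-19)(4) = -164
U→V: (-19)(17) − (-12)(20) = -83
V→P: (-12)(20) − (-14)(17) = -2
Σ = -1293
Signed area = Σ/2 = -646.5 (negative ⇒ clockwise traversal).

-646.5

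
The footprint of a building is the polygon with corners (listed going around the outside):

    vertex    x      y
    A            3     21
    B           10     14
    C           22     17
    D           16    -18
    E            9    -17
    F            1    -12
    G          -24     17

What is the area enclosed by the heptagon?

1000.5

Cross-terms: -168, -138, -668, -110, -91, -271, -555  ⇒  Σ = -2001
Area = |Σ|/2 = 1000.5.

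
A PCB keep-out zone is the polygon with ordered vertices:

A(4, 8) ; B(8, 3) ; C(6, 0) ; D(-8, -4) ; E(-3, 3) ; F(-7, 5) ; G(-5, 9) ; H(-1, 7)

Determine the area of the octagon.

112

Cross-terms: -52, -18, -24, -36, 6, -38, -26, -36  ⇒  Σ = -224
Area = |Σ|/2 = 112.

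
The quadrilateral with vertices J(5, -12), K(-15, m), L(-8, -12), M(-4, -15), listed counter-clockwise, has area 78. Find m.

The doubled signed area Σ (x_i y_{i+1} − x_{i+1} y_i) is linear in m.
With m=0 it equals 195; the coefficient of m is 13 (from the two edges through K).
So 13·m + 195 = 2·78 = 156 ⇒ m = -3.

-3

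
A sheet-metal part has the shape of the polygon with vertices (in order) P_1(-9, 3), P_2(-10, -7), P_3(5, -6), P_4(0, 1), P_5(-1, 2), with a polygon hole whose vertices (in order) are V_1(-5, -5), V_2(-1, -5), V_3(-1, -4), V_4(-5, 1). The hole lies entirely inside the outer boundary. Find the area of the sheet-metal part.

Outer boundary:
Apply Gauss's area formula: 2A = Σ (x_i·y_{i+1} − x_{i+1}·y_i), indices taken mod 5.
Σ = (93) + (95) + (5) + (1) + (15) = 209
Area = |Σ|/2 = 104.5.
Hole:
V_1→V_2: (-5)(-5) − (-1)(-5) = 20
V_2→V_3: (-1)(-4) − (-1)(-5) = -1
V_3→V_4: (-1)(1) − (-5)(-4) = -21
V_4→V_1: (-5)(-5) − (-5)(1) = 30
Σ = 28
Area = |Σ|/2 = 14.
Net area = 104.5 − 14 = 90.5.

90.5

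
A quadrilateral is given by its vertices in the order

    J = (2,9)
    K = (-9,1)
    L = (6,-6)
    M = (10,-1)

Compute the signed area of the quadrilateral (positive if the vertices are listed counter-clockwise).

138.5

Apply Gauss's area formula: 2A = Σ (x_i·y_{i+1} − x_{i+1}·y_i), indices taken mod 4.
Cross-terms: 83, 48, 54, 92  ⇒  Σ = 277
Signed area = Σ/2 = 138.5 (positive ⇒ counter-clockwise traversal).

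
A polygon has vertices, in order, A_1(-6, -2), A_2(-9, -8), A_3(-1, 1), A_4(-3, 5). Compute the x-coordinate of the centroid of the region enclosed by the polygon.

-596/141

Apply the surveyor's formula. First the cross-terms c_i = x_i·y_{i+1} − x_{i+1}·y_i:
  30, -17, -2, 36  ⇒  2A = 47, A = 23.5.
Then Σ (x_i + x_{i+1})·c_i = -596, so x̄ = -596 / (6·23.5) = -596/141.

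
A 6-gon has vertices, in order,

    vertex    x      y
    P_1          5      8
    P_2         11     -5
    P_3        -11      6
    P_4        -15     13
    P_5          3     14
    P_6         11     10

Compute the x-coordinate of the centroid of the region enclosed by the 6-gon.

Apply the surveyor's formula. First the cross-terms c_i = x_i·y_{i+1} − x_{i+1}·y_i:
  -113, 11, -53, -249, -124, 38  ⇒  2A = -490, A = -245.
Then Σ (x_i + x_{i+1})·c_i = 1430, so x̄ = 1430 / (6·(-245)) = -143/147.

-143/147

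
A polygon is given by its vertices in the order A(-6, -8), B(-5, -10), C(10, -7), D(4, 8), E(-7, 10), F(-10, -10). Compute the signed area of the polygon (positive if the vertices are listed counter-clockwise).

Apply Gauss's area formula: 2A = Σ (x_i·y_{i+1} − x_{i+1}·y_i), indices taken mod 6.
A→B: (-6)(-10) − (-5)(-8) = 20
B→C: (-5)(-7) − (10)(-10) = 135
C→D: (10)(8) − (4)(-7) = 108
D→E: (4)(10) − (-7)(8) = 96
E→F: (-7)(-10) − (-10)(10) = 170
F→A: (-10)(-8) − (-6)(-10) = 20
Σ = 549
Signed area = Σ/2 = 274.5 (positive ⇒ counter-clockwise traversal).

274.5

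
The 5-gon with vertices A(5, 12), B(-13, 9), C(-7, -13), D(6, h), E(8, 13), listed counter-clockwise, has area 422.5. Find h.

-15

Write out the shoelace sum; only the two edges meeting at D involve h:
2·Area = [((-7)·h − 6·(-13)) + (6·13 − 8·h)] + 464
       = -15·h + 620 = 845
⇒ h = -15.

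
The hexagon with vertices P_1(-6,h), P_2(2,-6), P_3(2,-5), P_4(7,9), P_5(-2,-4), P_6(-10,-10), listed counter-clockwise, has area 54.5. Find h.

The doubled signed area Σ (x_i y_{i+1} − x_{i+1} y_i) is linear in h.
With h=0 it equals 1; the coefficient of h is -12 (from the two edges through P_1).
So -12·h + 1 = 2·54.5 = 109 ⇒ h = -9.

-9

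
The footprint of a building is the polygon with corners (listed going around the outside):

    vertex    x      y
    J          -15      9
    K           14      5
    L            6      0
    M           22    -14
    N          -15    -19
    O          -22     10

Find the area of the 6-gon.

779.5

Apply the shoelace (surveyor's) formula: 2A = Σ (x_i·y_{i+1} − x_{i+1}·y_i), indices taken mod 6.
Cross-terms: -201, -30, -84, -628, -568, -48  ⇒  Σ = -1559
Area = |Σ|/2 = 779.5.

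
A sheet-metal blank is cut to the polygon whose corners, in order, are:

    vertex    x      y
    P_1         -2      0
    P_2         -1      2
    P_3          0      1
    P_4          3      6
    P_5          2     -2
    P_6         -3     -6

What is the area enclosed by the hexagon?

Σ = (-4) + (-1) + (-3) + (-18) + (-18) + (-12) = -56
Area = |Σ|/2 = 28.

28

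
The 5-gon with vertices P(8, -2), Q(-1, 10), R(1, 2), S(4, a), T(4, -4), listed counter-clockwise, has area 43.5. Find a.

-7

The doubled signed area Σ (x_i y_{i+1} − x_{i+1} y_i) is linear in a.
With a=0 it equals 66; the coefficient of a is -3 (from the two edges through S).
So -3·a + 66 = 2·43.5 = 87 ⇒ a = -7.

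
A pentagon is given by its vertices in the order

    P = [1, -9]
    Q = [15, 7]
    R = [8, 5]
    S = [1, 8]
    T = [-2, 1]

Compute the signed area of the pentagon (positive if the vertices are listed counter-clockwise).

127

Apply the surveyor's formula: 2A = Σ (x_i·y_{i+1} − x_{i+1}·y_i), indices taken mod 5.
P→Q: (1)(7) − (15)(-9) = 142
Q→R: (15)(5) − (8)(7) = 19
R→S: (8)(8) − (1)(5) = 59
S→T: (1)(1) − (-2)(8) = 17
T→P: (-2)(-9) − (1)(1) = 17
Σ = 254
Signed area = Σ/2 = 127 (positive ⇒ counter-clockwise traversal).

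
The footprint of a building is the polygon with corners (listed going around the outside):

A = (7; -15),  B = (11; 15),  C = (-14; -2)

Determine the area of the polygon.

Σ = (270) + (188) + (224) = 682
Area = |Σ|/2 = 341.

341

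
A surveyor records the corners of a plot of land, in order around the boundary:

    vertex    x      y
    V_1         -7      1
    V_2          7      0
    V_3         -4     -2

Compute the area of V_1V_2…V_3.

19.5

Apply Gauss's area formula: 2A = Σ (x_i·y_{i+1} − x_{i+1}·y_i), indices taken mod 3.
Σ = (-7) + (-14) + (-18) = -39
Area = |Σ|/2 = 19.5.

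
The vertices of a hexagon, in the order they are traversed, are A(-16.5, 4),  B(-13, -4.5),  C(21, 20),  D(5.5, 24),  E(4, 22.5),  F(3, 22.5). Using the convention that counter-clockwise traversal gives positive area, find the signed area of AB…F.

394.125

Σ = (126.25) + (-165.5) + (394) + (27.75) + (22.5) + (383.25) = 788.25
Signed area = Σ/2 = 394.125 (positive ⇒ counter-clockwise traversal).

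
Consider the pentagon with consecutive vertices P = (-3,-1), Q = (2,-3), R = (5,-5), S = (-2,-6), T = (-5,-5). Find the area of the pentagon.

P→Q: (-3)(-3) − (2)(-1) = 11
Q→R: (2)(-5) − (5)(-3) = 5
R→S: (5)(-6) − (-2)(-5) = -40
S→T: (-2)(-5) − (-5)(-6) = -20
T→P: (-5)(-1) − (-3)(-5) = -10
Σ = -54
Area = |Σ|/2 = 27.

27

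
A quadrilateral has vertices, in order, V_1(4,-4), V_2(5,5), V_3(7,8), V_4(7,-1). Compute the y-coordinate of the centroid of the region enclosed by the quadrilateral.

12/7

Apply the shoelace (surveyor's) formula. First the cross-terms c_i = x_i·y_{i+1} − x_{i+1}·y_i:
  40, 5, -63, -24  ⇒  2A = -42, A = -21.
Then Σ (y_i + y_{i+1})·c_i = -216, so ȳ = -216 / (6·(-21)) = 12/7.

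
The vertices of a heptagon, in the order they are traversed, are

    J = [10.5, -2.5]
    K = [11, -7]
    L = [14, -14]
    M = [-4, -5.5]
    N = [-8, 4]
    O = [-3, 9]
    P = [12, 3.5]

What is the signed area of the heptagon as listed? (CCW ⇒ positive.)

-270.125

J→K: (10.5)(-7) − (11)(-2.5) = -46
K→L: (11)(-14) − (14)(-7) = -56
L→M: (14)(-5.5) − (-4)(-14) = -133
M→N: (-4)(4) − (-8)(-5.5) = -60
N→O: (-8)(9) − (-3)(4) = -60
O→P: (-3)(3.5) − (12)(9) = -118.5
P→J: (12)(-2.5) − (10.5)(3.5) = -66.75
Σ = -540.25
Signed area = Σ/2 = -270.125 (negative ⇒ clockwise traversal).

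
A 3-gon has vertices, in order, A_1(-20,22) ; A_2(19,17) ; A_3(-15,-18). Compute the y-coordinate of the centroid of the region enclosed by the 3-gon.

7

Apply the shoelace (surveyor's) formula. First the cross-terms c_i = x_i·y_{i+1} − x_{i+1}·y_i:
  -758, -87, -690  ⇒  2A = -1535, A = -767.5.
Then Σ (y_i + y_{i+1})·c_i = -32235, so ȳ = -32235 / (6·(-767.5)) = 7.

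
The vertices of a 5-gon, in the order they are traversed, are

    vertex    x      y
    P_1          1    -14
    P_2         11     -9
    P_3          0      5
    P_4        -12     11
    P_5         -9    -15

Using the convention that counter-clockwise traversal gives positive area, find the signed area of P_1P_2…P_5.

Apply the surveyor's formula: 2A = Σ (x_i·y_{i+1} − x_{i+1}·y_i), indices taken mod 5.
Σ = (145) + (55) + (60) + (279) + (141) = 680
Signed area = Σ/2 = 340 (positive ⇒ counter-clockwise traversal).

340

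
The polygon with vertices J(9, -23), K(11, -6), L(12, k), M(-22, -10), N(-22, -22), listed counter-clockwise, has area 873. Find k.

The doubled signed area Σ (x_i y_{i+1} − x_{i+1} y_i) is linear in k.
With k=0 it equals 1119; the coefficient of k is 33 (from the two edges through L).
So 33·k + 1119 = 2·873 = 1746 ⇒ k = 19.

19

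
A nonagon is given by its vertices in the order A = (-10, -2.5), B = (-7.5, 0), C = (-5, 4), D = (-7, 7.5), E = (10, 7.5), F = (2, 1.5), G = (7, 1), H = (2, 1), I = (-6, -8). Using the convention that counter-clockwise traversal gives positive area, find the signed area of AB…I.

Σ = (-18.75) + (-30) + (-9.5) + (-127.5) + (0) + (-8.5) + (5) + (-10) + (-65) = -264.25
Signed area = Σ/2 = -132.125 (negative ⇒ clockwise traversal).

-132.125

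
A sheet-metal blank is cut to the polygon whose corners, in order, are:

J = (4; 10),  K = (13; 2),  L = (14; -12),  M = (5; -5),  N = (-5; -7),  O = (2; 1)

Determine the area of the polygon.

Apply Gauss's area formula: 2A = Σ (x_i·y_{i+1} − x_{i+1}·y_i), indices taken mod 6.
J→K: (4)(2) − (13)(10) = -122
K→L: (13)(-12) − (14)(2) = -184
L→M: (14)(-5) − (5)(-12) = -10
M→N: (5)(-7) − (-5)(-5) = -60
N→O: (-5)(1) − (2)(-7) = 9
O→J: (2)(10) − (4)(1) = 16
Σ = -351
Area = |Σ|/2 = 175.5.

175.5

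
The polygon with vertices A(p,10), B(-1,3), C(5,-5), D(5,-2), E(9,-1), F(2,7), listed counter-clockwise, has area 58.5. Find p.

Write out the shoelace sum; only the two edges meeting at A involve p:
2·Area = [(2·10 − p·7) + (p·3 − (-1)·10)] + 83
       = -4·p + 113 = 117
⇒ p = -1.

-1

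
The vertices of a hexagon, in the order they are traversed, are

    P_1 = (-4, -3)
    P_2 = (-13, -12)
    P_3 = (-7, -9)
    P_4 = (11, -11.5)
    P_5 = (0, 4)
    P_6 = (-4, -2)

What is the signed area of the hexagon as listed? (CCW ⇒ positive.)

142.75

Σ = (9) + (33) + (179.5) + (44) + (16) + (4) = 285.5
Signed area = Σ/2 = 142.75 (positive ⇒ counter-clockwise traversal).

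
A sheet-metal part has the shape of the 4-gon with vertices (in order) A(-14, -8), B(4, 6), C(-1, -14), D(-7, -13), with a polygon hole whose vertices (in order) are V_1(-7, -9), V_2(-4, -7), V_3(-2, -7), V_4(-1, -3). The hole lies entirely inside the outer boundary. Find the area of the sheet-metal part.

149.5

Outer boundary:
Apply the shoelace formula: 2A = Σ (x_i·y_{i+1} − x_{i+1}·y_i), indices taken mod 4.
Σ = (-52) + (-50) + (-85) + (-126) = -313
Area = |Σ|/2 = 156.5.
Hole:
Σ = (13) + (14) + (-1) + (-12) = 14
Area = |Σ|/2 = 7.
Net area = 156.5 − 7 = 149.5.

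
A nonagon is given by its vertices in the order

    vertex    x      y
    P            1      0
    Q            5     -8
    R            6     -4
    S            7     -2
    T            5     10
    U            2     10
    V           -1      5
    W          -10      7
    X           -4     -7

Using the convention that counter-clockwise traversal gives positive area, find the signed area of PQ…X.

157

Σ = (-8) + (28) + (16) + (80) + (30) + (20) + (43) + (98) + (7) = 314
Signed area = Σ/2 = 157 (positive ⇒ counter-clockwise traversal).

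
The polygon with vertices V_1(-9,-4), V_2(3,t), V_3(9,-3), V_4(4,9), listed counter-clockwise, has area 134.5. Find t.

-6

The doubled signed area Σ (x_i y_{i+1} − x_{i+1} y_i) is linear in t.
With t=0 it equals 161; the coefficient of t is -18 (from the two edges through V_2).
So -18·t + 161 = 2·134.5 = 269 ⇒ t = -6.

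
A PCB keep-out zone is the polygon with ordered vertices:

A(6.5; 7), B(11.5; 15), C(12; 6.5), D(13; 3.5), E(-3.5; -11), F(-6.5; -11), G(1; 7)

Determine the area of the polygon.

A→B: (6.5)(15) − (11.5)(7) = 17
B→C: (11.5)(6.5) − (12)(15) = -105.25
C→D: (12)(3.5) − (13)(6.5) = -42.5
D→E: (13)(-11) − (-3.5)(3.5) = -130.75
E→F: (-3.5)(-11) − (-6.5)(-11) = -33
F→G: (-6.5)(7) − (1)(-11) = -34.5
G→A: (1)(7) − (6.5)(7) = -38.5
Σ = -367.5
Area = |Σ|/2 = 183.75.

183.75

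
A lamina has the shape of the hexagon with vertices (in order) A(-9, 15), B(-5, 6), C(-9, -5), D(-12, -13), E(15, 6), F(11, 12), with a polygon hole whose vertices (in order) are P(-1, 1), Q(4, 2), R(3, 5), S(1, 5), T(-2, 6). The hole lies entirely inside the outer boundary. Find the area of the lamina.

314.5

Outer boundary:
Σ = (21) + (79) + (57) + (123) + (114) + (273) = 667
Area = |Σ|/2 = 333.5.
Hole:
Apply Gauss's area formula: 2A = Σ (x_i·y_{i+1} − x_{i+1}·y_i), indices taken mod 5.
Cross-terms: -6, 14, 10, 16, 4  ⇒  Σ = 38
Area = |Σ|/2 = 19.
Net area = 333.5 − 19 = 314.5.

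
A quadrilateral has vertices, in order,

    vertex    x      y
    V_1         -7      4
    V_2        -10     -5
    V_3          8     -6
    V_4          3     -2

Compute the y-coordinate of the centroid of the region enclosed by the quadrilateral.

Apply Gauss's area formula. First the cross-terms c_i = x_i·y_{i+1} − x_{i+1}·y_i:
  75, 100, 2, -2  ⇒  2A = 175, A = 87.5.
Then Σ (y_i + y_{i+1})·c_i = -1195, so ȳ = -1195 / (6·87.5) = -239/105.

-239/105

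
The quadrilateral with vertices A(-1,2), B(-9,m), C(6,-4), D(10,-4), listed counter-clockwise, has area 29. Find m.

The doubled signed area Σ (x_i y_{i+1} − x_{i+1} y_i) is linear in m.
With m=0 it equals 86; the coefficient of m is -7 (from the two edges through B).
So -7·m + 86 = 2·29 = 58 ⇒ m = 4.

4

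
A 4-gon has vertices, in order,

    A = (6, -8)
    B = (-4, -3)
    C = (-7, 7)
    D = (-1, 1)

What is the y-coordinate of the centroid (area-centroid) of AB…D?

Apply the surveyor's formula. First the cross-terms c_i = x_i·y_{i+1} − x_{i+1}·y_i:
  -50, -49, 0, 2  ⇒  2A = -97, A = -48.5.
Then Σ (y_i + y_{i+1})·c_i = 340, so ȳ = 340 / (6·(-48.5)) = -340/291.

-340/291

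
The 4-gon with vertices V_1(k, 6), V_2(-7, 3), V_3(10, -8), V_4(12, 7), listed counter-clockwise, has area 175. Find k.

-11

The doubled signed area Σ (x_i y_{i+1} − x_{i+1} y_i) is linear in k.
With k=0 it equals 306; the coefficient of k is -4 (from the two edges through V_1).
So -4·k + 306 = 2·175 = 350 ⇒ k = -11.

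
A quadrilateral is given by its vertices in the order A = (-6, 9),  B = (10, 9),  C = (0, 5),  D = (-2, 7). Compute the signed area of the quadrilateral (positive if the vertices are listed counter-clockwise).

Σ = (-144) + (50) + (10) + (24) = -60
Signed area = Σ/2 = -30 (negative ⇒ clockwise traversal).

-30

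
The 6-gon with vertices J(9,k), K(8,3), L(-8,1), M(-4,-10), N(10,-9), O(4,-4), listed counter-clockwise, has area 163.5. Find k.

Write out the shoelace sum; only the two edges meeting at J involve k:
2·Area = [(4·k − 9·(-4)) + (9·3 − 8·k)] + 248
       = -4·k + 311 = 327
⇒ k = -4.

-4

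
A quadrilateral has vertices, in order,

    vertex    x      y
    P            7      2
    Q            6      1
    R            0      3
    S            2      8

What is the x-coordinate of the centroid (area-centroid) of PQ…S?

Apply the shoelace (surveyor's) formula. First the cross-terms c_i = x_i·y_{i+1} − x_{i+1}·y_i:
  -5, 18, -6, -52  ⇒  2A = -45, A = -22.5.
Then Σ (x_i + x_{i+1})·c_i = -437, so x̄ = -437 / (6·(-22.5)) = 437/135.

437/135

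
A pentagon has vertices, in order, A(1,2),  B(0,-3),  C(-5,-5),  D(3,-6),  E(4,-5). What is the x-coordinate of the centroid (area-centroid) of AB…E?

110/147

Apply Gauss's area formula. First the cross-terms c_i = x_i·y_{i+1} − x_{i+1}·y_i:
  -3, -15, 45, 9, 13  ⇒  2A = 49, A = 24.5.
Then Σ (x_i + x_{i+1})·c_i = 110, so x̄ = 110 / (6·24.5) = 110/147.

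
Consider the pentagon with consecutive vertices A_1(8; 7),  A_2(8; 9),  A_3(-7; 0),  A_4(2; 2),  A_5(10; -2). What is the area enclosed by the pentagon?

Apply Gauss's area formula: 2A = Σ (x_i·y_{i+1} − x_{i+1}·y_i), indices taken mod 5.
Σ = (16) + (63) + (-14) + (-24) + (86) = 127
Area = |Σ|/2 = 63.5.

63.5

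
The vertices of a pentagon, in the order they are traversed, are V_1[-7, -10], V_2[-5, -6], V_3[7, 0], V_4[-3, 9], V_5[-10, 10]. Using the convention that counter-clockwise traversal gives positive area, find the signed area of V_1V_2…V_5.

163.5

Apply the surveyor's formula: 2A = Σ (x_i·y_{i+1} − x_{i+1}·y_i), indices taken mod 5.
Σ = (-8) + (42) + (63) + (60) + (170) = 327
Signed area = Σ/2 = 163.5 (positive ⇒ counter-clockwise traversal).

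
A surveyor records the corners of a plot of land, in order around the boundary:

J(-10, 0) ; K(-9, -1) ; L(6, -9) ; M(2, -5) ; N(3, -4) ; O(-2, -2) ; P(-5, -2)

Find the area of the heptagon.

Apply the surveyor's formula: 2A = Σ (x_i·y_{i+1} − x_{i+1}·y_i), indices taken mod 7.
J→K: (-10)(-1) − (-9)(0) = 10
K→L: (-9)(-9) − (6)(-1) = 87
L→M: (6)(-5) − (2)(-9) = -12
M→N: (2)(-4) − (3)(-5) = 7
N→O: (3)(-2) − (-2)(-4) = -14
O→P: (-2)(-2) − (-5)(-2) = -6
P→J: (-5)(0) − (-10)(-2) = -20
Σ = 52
Area = |Σ|/2 = 26.

26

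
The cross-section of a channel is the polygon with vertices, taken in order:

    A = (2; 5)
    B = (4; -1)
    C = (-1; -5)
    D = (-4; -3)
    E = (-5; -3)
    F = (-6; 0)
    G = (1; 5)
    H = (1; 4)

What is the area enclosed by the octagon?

57.5

Cross-terms: -22, -21, -17, -3, -18, -30, -1, -3  ⇒  Σ = -115
Area = |Σ|/2 = 57.5.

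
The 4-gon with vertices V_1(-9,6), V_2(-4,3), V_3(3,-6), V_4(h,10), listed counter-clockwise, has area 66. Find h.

The doubled signed area Σ (x_i y_{i+1} − x_{i+1} y_i) is linear in h.
With h=0 it equals 132; the coefficient of h is 12 (from the two edges through V_4).
So 12·h + 132 = 2·66 = 132 ⇒ h = 0.

0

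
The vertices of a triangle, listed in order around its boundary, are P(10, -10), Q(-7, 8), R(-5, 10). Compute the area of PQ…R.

Apply the shoelace (surveyor's) formula: 2A = Σ (x_i·y_{i+1} − x_{i+1}·y_i), indices taken mod 3.
P→Q: (10)(8) − (-7)(-10) = 10
Q→R: (-7)(10) − (-5)(8) = -30
R→P: (-5)(-10) − (10)(10) = -50
Σ = -70
Area = |Σ|/2 = 35.

35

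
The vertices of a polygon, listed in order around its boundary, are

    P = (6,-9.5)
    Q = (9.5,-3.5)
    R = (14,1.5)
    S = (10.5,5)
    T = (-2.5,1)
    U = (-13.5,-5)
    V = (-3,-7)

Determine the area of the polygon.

192.875

Σ = (69.25) + (63.25) + (54.25) + (23) + (26) + (79.5) + (70.5) = 385.75
Area = |Σ|/2 = 192.875.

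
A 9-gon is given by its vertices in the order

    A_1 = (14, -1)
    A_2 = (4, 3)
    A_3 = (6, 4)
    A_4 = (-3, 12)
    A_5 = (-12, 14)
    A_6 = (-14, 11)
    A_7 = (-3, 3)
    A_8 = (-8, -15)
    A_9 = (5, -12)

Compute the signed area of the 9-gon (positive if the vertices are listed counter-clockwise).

344

Σ = (46) + (-2) + (84) + (102) + (64) + (-9) + (69) + (171) + (163) = 688
Signed area = Σ/2 = 344 (positive ⇒ counter-clockwise traversal).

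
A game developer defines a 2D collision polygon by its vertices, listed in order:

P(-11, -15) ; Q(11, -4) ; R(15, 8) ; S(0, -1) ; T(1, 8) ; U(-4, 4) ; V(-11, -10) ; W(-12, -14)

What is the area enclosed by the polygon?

261.5

Apply the shoelace (surveyor's) formula: 2A = Σ (x_i·y_{i+1} − x_{i+1}·y_i), indices taken mod 8.
Cross-terms: 209, 148, -15, 1, 36, 84, 34, 26  ⇒  Σ = 523
Area = |Σ|/2 = 261.5.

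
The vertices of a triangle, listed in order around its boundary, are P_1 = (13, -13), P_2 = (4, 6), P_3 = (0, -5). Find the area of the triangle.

Cross-terms: 130, -20, 65  ⇒  Σ = 175
Area = |Σ|/2 = 87.5.

87.5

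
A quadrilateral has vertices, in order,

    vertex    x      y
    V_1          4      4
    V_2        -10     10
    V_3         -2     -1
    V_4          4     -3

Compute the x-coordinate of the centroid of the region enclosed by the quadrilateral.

-149/111

Apply Gauss's area formula. First the cross-terms c_i = x_i·y_{i+1} − x_{i+1}·y_i:
  80, 30, 10, 28  ⇒  2A = 148, A = 74.
Then Σ (x_i + x_{i+1})·c_i = -596, so x̄ = -596 / (6·74) = -149/111.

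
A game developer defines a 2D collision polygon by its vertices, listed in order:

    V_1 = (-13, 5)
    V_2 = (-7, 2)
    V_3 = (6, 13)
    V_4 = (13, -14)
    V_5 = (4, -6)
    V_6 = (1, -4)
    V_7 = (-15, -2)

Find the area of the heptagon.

271

Apply the shoelace (surveyor's) formula: 2A = Σ (x_i·y_{i+1} − x_{i+1}·y_i), indices taken mod 7.
Cross-terms: 9, -103, -253, -22, -10, -62, -101  ⇒  Σ = -542
Area = |Σ|/2 = 271.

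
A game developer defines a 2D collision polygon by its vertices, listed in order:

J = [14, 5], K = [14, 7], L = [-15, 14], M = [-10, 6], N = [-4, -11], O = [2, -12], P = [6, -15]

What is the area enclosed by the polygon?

Σ = (28) + (301) + (50) + (134) + (70) + (42) + (240) = 865
Area = |Σ|/2 = 432.5.

432.5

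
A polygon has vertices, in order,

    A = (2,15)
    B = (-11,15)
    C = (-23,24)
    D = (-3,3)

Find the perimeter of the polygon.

70

|AB| = √((-13)² + (0)²) = √169 = 13
|BC| = √((-12)² + (9)²) = √225 = 15
|CD| = √((20)² + (-21)²) = √841 = 29
|DA| = √((5)² + (12)²) = √169 = 13
Perimeter = 13 + 15 + 29 + 13 = 70.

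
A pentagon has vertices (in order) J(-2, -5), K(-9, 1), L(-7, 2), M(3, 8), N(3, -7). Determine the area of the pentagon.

97

Cross-terms: -47, -11, -62, -45, -29  ⇒  Σ = -194
Area = |Σ|/2 = 97.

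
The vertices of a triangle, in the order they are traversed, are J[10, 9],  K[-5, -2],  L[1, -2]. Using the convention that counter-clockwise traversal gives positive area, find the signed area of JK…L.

33

Apply Gauss's area formula: 2A = Σ (x_i·y_{i+1} − x_{i+1}·y_i), indices taken mod 3.
Σ = (25) + (12) + (29) = 66
Signed area = Σ/2 = 33 (positive ⇒ counter-clockwise traversal).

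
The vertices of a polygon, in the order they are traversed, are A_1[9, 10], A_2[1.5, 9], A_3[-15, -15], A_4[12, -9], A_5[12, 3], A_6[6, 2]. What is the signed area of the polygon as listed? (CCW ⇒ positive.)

342.75

Apply the shoelace (surveyor's) formula: 2A = Σ (x_i·y_{i+1} − x_{i+1}·y_i), indices taken mod 6.
Σ = (66) + (112.5) + (315) + (144) + (6) + (42) = 685.5
Signed area = Σ/2 = 342.75 (positive ⇒ counter-clockwise traversal).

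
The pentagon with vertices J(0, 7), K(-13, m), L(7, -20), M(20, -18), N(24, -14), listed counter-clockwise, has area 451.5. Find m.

6

Write out the shoelace sum; only the two edges meeting at K involve m:
2·Area = [(0·m − (-13)·7) + ((-13)·(-20) − 7·m)] + 594
       = -7·m + 945 = 903
⇒ m = 6.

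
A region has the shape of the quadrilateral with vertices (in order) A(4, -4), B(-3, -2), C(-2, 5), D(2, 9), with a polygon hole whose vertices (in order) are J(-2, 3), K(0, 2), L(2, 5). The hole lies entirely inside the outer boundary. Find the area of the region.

Outer boundary:
Apply the surveyor's formula: 2A = Σ (x_i·y_{i+1} − x_{i+1}·y_i), indices taken mod 4.
A→B: (4)(-2) − (-3)(-4) = -20
B→C: (-3)(5) − (-2)(-2) = -19
C→D: (-2)(9) − (2)(5) = -28
D→A: (2)(-4) − (4)(9) = -44
Σ = -111
Area = |Σ|/2 = 55.5.
Hole:
Apply the surveyor's formula: 2A = Σ (x_i·y_{i+1} − x_{i+1}·y_i), indices taken mod 3.
Σ = (-4) + (-4) + (16) = 8
Area = |Σ|/2 = 4.
Net area = 55.5 − 4 = 51.5.

51.5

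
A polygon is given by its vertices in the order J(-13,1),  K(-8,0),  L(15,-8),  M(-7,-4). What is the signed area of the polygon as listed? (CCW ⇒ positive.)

-51.5

Σ = (8) + (64) + (-116) + (-59) = -103
Signed area = Σ/2 = -51.5 (negative ⇒ clockwise traversal).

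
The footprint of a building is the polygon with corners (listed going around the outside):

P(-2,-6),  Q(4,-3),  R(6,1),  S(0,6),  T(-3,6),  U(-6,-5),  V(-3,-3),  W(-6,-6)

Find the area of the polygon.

92

Apply the shoelace (surveyor's) formula: 2A = Σ (x_i·y_{i+1} − x_{i+1}·y_i), indices taken mod 8.
Σ = (30) + (22) + (36) + (18) + (51) + (3) + (0) + (24) = 184
Area = |Σ|/2 = 92.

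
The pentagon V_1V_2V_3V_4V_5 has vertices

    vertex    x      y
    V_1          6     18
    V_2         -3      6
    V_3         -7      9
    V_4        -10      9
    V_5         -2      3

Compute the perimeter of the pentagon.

|V_1V_2| = √((-9)² + (-12)²) = √225 = 15
|V_2V_3| = √((-4)² + (3)²) = √25 = 5
|V_3V_4| = √((-3)² + (0)²) = √9 = 3
|V_4V_5| = √((8)² + (-6)²) = √100 = 10
|V_5V_1| = √((8)² + (15)²) = √289 = 17
Perimeter = 15 + 5 + 3 + 10 + 17 = 50.

50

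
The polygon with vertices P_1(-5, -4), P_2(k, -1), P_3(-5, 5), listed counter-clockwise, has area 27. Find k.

The doubled signed area Σ (x_i y_{i+1} − x_{i+1} y_i) is linear in k.
With k=0 it equals 45; the coefficient of k is 9 (from the two edges through P_2).
So 9·k + 45 = 2·27 = 54 ⇒ k = 1.

1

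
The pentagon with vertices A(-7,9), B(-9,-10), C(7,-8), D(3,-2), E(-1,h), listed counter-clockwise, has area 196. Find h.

10

Write out the shoelace sum; only the two edges meeting at E involve h:
2·Area = [(3·h − (-1)·(-2)) + ((-1)·9 − (-7)·h)] + 303
       = 10·h + 292 = 392
⇒ h = 10.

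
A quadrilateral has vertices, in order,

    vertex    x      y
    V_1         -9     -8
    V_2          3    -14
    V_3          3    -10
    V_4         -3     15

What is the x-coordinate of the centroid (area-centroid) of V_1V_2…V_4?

-19/7

Apply the shoelace formula. First the cross-terms c_i = x_i·y_{i+1} − x_{i+1}·y_i:
  150, 12, 15, 159  ⇒  2A = 336, A = 168.
Then Σ (x_i + x_{i+1})·c_i = -2736, so x̄ = -2736 / (6·168) = -19/7.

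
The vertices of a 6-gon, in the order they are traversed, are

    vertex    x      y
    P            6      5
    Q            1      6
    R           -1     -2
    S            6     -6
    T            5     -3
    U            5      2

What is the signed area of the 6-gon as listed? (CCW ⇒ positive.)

51.5

Apply the shoelace formula: 2A = Σ (x_i·y_{i+1} − x_{i+1}·y_i), indices taken mod 6.
Σ = (31) + (4) + (18) + (12) + (25) + (13) = 103
Signed area = Σ/2 = 51.5 (positive ⇒ counter-clockwise traversal).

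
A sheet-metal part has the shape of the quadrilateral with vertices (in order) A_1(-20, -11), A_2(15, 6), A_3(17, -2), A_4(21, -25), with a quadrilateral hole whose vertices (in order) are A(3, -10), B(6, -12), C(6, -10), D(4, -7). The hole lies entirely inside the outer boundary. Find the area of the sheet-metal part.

Outer boundary:
Apply the surveyor's formula: 2A = Σ (x_i·y_{i+1} − x_{i+1}·y_i), indices taken mod 4.
Cross-terms: 45, -132, -383, -731  ⇒  Σ = -1201
Area = |Σ|/2 = 600.5.
Hole:
Σ = (24) + (12) + (-2) + (-19) = 15
Area = |Σ|/2 = 7.5.
Net area = 600.5 − 7.5 = 593.

593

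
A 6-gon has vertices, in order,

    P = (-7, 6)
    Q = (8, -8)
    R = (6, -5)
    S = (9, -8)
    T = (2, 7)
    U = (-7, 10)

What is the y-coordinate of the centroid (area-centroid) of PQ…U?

487/189

Apply the surveyor's formula. First the cross-terms c_i = x_i·y_{i+1} − x_{i+1}·y_i:
  8, 8, -3, 79, 69, 28  ⇒  2A = 189, A = 94.5.
Then Σ (y_i + y_{i+1})·c_i = 1461, so ȳ = 1461 / (6·94.5) = 487/189.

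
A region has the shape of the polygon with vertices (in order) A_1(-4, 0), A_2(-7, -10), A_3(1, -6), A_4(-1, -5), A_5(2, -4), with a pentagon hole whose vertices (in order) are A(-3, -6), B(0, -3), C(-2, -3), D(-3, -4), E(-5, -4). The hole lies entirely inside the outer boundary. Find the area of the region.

33.5

Outer boundary:
Apply the surveyor's formula: 2A = Σ (x_i·y_{i+1} − x_{i+1}·y_i), indices taken mod 5.
A_1→A_2: (-4)(-10) − (-7)(0) = 40
A_2→A_3: (-7)(-6) − (1)(-10) = 52
A_3→A_4: (1)(-5) − (-1)(-6) = -11
A_4→A_5: (-1)(-4) − (2)(-5) = 14
A_5→A_1: (2)(0) − (-4)(-4) = -16
Σ = 79
Area = |Σ|/2 = 39.5.
Hole:
Apply the shoelace formula: 2A = Σ (x_i·y_{i+1} − x_{i+1}·y_i), indices taken mod 5.
Σ = (9) + (-6) + (-1) + (-8) + (18) = 12
Area = |Σ|/2 = 6.
Net area = 39.5 − 6 = 33.5.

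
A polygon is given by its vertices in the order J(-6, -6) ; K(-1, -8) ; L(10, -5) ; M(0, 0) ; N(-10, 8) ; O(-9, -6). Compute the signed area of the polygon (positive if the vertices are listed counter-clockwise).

138.5

Apply Gauss's area formula: 2A = Σ (x_i·y_{i+1} − x_{i+1}·y_i), indices taken mod 6.
Σ = (42) + (85) + (0) + (0) + (132) + (18) = 277
Signed area = Σ/2 = 138.5 (positive ⇒ counter-clockwise traversal).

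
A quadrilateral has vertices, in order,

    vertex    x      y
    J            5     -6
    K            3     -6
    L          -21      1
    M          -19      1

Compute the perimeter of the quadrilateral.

54

|JK| = √((-2)² + (0)²) = √4 = 2
|KL| = √((-24)² + (7)²) = √625 = 25
|LM| = √((2)² + (0)²) = √4 = 2
|MJ| = √((24)² + (-7)²) = √625 = 25
Perimeter = 2 + 25 + 2 + 25 = 54.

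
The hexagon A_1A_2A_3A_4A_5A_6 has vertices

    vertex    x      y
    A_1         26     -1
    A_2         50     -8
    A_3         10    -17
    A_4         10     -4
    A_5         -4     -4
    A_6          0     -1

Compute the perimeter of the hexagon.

|A_1A_2| = √((24)² + (-7)²) = √625 = 25
|A_2A_3| = √((-40)² + (-9)²) = √1681 = 41
|A_3A_4| = √((0)² + (13)²) = √169 = 13
|A_4A_5| = √((-14)² + (0)²) = √196 = 14
|A_5A_6| = √((4)² + (3)²) = √25 = 5
|A_6A_1| = √((26)² + (0)²) = √676 = 26
Perimeter = 25 + 41 + 13 + 14 + 5 + 26 = 124.

124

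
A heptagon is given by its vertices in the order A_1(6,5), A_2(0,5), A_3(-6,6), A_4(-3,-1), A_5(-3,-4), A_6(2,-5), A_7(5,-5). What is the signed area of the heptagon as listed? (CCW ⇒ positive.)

Apply the shoelace (surveyor's) formula: 2A = Σ (x_i·y_{i+1} − x_{i+1}·y_i), indices taken mod 7.
A_1→A_2: (6)(5) − (0)(5) = 30
A_2→A_3: (0)(6) − (-6)(5) = 30
A_3→A_4: (-6)(-1) − (-3)(6) = 24
A_4→A_5: (-3)(-4) − (-3)(-1) = 9
A_5→A_6: (-3)(-5) − (2)(-4) = 23
A_6→A_7: (2)(-5) − (5)(-5) = 15
A_7→A_1: (5)(5) − (6)(-5) = 55
Σ = 186
Signed area = Σ/2 = 93 (positive ⇒ counter-clockwise traversal).

93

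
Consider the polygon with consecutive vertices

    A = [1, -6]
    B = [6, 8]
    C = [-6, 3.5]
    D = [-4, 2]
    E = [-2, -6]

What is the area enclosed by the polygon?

Apply the surveyor's formula: 2A = Σ (x_i·y_{i+1} − x_{i+1}·y_i), indices taken mod 5.
Σ = (44) + (69) + (2) + (28) + (18) = 161
Area = |Σ|/2 = 80.5.

80.5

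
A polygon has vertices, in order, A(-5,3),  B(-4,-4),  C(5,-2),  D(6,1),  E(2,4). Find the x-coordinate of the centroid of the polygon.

1/15

Apply Gauss's area formula. First the cross-terms c_i = x_i·y_{i+1} − x_{i+1}·y_i:
  32, 28, 17, 22, 26  ⇒  2A = 125, A = 62.5.
Then Σ (x_i + x_{i+1})·c_i = 25, so x̄ = 25 / (6·62.5) = 1/15.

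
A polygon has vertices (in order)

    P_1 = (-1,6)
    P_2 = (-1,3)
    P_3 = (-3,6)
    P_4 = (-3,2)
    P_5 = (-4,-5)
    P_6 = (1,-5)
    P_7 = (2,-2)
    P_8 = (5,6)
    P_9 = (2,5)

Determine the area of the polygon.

63

Σ = (3) + (3) + (12) + (23) + (25) + (8) + (22) + (13) + (17) = 126
Area = |Σ|/2 = 63.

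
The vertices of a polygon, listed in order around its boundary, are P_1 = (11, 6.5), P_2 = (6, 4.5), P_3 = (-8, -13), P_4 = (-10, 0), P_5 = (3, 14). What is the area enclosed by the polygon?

Apply the surveyor's formula: 2A = Σ (x_i·y_{i+1} − x_{i+1}·y_i), indices taken mod 5.
Σ = (10.5) + (-42) + (-130) + (-140) + (-134.5) = -436
Area = |Σ|/2 = 218.

218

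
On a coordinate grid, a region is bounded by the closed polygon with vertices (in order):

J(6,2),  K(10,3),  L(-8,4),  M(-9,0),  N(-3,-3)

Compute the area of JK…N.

Σ = (-2) + (64) + (36) + (27) + (12) = 137
Area = |Σ|/2 = 68.5.

68.5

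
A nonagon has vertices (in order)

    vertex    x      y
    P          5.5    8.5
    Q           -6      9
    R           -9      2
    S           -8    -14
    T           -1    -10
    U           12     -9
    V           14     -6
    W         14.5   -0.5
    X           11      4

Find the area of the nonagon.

387.75

Apply the surveyor's formula: 2A = Σ (x_i·y_{i+1} − x_{i+1}·y_i), indices taken mod 9.
Cross-terms: 100.5, 69, 142, 66, 129, 54, 80, 63.5, 71.5  ⇒  Σ = 775.5
Area = |Σ|/2 = 387.75.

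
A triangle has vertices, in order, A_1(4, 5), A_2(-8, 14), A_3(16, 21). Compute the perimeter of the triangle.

|A_1A_2| = √((-12)² + (9)²) = √225 = 15
|A_2A_3| = √((24)² + (7)²) = √625 = 25
|A_3A_1| = √((-12)² + (-16)²) = √400 = 20
Perimeter = 15 + 25 + 20 = 60.

60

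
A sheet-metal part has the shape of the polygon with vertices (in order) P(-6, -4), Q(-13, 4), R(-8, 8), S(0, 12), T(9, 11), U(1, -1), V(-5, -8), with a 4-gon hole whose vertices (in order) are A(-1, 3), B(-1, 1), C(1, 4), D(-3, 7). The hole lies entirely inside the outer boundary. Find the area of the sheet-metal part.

Outer boundary:
Apply the surveyor's formula: 2A = Σ (x_i·y_{i+1} − x_{i+1}·y_i), indices taken mod 7.
P→Q: (-6)(4) − (-13)(-4) = -76
Q→R: (-13)(8) − (-8)(4) = -72
R→S: (-8)(12) − (0)(8) = -96
S→T: (0)(11) − (9)(12) = -108
T→U: (9)(-1) − (1)(11) = -20
U→V: (1)(-8) − (-5)(-1) = -13
V→P: (-5)(-4) − (-6)(-8) = -28
Σ = -413
Area = |Σ|/2 = 206.5.
Hole:
Cross-terms: 2, -5, 19, -2  ⇒  Σ = 14
Area = |Σ|/2 = 7.
Net area = 206.5 − 7 = 199.5.

199.5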